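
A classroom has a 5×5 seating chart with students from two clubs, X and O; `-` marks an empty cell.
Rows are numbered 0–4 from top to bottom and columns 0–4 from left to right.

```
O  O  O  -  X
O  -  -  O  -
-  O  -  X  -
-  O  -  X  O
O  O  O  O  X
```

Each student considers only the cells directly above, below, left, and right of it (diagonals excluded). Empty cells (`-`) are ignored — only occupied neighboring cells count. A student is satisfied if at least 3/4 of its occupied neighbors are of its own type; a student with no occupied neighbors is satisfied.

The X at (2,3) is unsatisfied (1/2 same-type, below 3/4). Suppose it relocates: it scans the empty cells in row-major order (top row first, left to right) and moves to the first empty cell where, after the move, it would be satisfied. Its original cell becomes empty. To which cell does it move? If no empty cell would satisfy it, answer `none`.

Vacating (2,3). Empty cells in order:
  (0,3): 1/3 same-type → still unsatisfied.
  (1,1): 0/3 same-type → still unsatisfied.
  (1,2): 0/2 same-type → still unsatisfied.
  (1,4): 1/2 same-type → still unsatisfied.
  (2,0): 0/2 same-type → still unsatisfied.
  (2,2): 0/1 same-type → still unsatisfied.
  (2,4): 0/1 same-type → still unsatisfied.
  (3,0): 0/2 same-type → still unsatisfied.
  (3,2): 1/3 same-type → still unsatisfied.

none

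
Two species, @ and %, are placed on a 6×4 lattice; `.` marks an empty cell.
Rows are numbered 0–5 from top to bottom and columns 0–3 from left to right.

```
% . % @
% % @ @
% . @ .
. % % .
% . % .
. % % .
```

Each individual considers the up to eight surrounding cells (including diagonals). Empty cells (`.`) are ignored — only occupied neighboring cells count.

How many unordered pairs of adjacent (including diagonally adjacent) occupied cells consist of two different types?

7

Scan each occupied cell's neighbors to the right and below (and the two forward diagonals) so each pair is counted once.
Row 0: %(0,0)–%(1,0)= %(0,0)–%(1,1)= %(0,2)–@(0,3)≠ %(0,2)–@(1,2)≠ %(0,2)–@(1,3)≠ %(0,2)–%(1,1)= @(0,3)–@(1,3)= @(0,3)–@(1,2)=  → 3/8 unlike.
Row 1: %(1,0)–%(1,1)= %(1,0)–%(2,0)= %(1,1)–@(1,2)≠ %(1,1)–@(2,2)≠ %(1,1)–%(2,0)= @(1,2)–@(1,3)= @(1,2)–@(2,2)= @(1,3)–@(2,2)=  → 2/8 unlike.
Row 2: %(2,0)–%(3,1)= @(2,2)–%(3,2)≠ @(2,2)–%(3,1)≠  → 2/3 unlike.
Row 3: %(3,1)–%(3,2)= %(3,1)–%(4,2)= %(3,1)–%(4,0)= %(3,2)–%(4,2)=  → 0/4 unlike.
Row 4: %(4,0)–%(5,1)= %(4,2)–%(5,2)= %(4,2)–%(5,1)=  → 0/3 unlike.
Row 5: %(5,1)–%(5,2)=  → 0/1 unlike.
Total adjacent occupied pairs: 27; unlike-type pairs: 7.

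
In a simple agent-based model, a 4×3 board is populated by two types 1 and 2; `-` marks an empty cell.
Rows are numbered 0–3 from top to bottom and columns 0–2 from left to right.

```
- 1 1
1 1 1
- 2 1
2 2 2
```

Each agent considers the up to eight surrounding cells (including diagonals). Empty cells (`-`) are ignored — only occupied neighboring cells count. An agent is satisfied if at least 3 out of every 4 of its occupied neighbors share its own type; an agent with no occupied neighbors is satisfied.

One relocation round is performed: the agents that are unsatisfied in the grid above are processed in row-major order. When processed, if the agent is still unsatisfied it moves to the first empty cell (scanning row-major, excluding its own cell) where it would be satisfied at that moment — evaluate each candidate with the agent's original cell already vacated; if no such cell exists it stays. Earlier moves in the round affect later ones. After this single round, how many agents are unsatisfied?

Initially unsatisfied (in order): (1,0), (2,1), (2,2), (3,2).
  (1,0) → (0,0).
  (2,1): no empty cell satisfies it; stays.
  (2,2) → (1,0).
  (3,2): now satisfied by earlier moves; stays.
Resulting grid:
1 1 1
1 1 1
- 2 -
2 2 2
Unsatisfied now: (2,1).

1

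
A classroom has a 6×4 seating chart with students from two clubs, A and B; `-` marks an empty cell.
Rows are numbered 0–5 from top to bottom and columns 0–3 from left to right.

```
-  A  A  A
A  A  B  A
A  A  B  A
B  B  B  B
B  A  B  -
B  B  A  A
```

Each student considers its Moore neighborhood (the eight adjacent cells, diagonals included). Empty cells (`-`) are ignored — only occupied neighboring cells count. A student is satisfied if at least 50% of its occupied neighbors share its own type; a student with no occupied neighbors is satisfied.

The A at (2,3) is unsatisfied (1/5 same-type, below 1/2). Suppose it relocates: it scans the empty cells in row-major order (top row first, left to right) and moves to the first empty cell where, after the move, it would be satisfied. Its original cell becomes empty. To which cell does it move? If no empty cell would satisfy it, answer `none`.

Vacating (2,3). Empty cells in order:
  (0,0): 3/3 same-type → satisfied — stop here.

(0,0)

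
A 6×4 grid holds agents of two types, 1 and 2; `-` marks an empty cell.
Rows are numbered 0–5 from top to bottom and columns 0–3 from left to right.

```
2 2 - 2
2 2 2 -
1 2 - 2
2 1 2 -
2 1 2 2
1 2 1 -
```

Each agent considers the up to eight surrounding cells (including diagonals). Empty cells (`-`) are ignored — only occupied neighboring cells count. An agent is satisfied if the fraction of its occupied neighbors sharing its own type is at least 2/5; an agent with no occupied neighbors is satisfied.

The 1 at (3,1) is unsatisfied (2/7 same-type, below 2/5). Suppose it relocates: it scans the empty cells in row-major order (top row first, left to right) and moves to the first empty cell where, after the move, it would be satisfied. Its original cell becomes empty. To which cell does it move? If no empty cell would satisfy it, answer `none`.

none

Vacating (3,1). Empty cells in order:
  (0,2): 0/4 same-type → still unsatisfied.
  (1,3): 0/3 same-type → still unsatisfied.
  (2,2): 0/5 same-type → still unsatisfied.
  (3,3): 0/4 same-type → still unsatisfied.
  (5,3): 1/3 same-type → still unsatisfied.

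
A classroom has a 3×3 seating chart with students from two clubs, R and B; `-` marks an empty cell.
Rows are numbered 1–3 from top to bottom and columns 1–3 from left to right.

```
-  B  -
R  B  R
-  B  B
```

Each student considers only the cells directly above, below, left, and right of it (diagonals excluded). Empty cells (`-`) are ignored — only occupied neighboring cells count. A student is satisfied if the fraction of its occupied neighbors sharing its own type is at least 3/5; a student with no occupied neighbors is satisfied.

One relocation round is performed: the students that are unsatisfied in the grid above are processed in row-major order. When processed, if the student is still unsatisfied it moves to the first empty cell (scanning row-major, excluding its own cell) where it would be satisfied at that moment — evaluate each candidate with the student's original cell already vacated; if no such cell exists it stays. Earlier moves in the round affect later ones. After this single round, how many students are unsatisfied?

Initially unsatisfied (in order): (2,1), (2,2), (2,3), (3,3).
  (2,1): no empty cell satisfies it; stays.
  (2,2): no empty cell satisfies it; stays.
  (2,3): no empty cell satisfies it; stays.
  (3,3): no empty cell satisfies it; stays.
Resulting grid:
- B -
R B R
- B B
Unsatisfied now: (2,1), (2,2), (2,3), (3,3).

4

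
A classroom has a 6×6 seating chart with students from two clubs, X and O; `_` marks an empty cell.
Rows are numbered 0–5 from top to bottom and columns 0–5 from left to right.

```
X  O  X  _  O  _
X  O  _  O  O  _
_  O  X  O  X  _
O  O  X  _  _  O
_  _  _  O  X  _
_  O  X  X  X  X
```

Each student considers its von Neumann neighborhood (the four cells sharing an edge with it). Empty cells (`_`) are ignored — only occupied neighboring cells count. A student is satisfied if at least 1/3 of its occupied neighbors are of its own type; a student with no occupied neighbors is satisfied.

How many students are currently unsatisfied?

Row 0: (0,0)X 1/2 ✓ · (0,1)O 1/3 ✓ · (0,2)X 0/1 ✗ · (0,4)O 1/1 ✓
Row 1: (1,0)X 1/2 ✓ · (1,1)O 2/3 ✓ · (1,3)O 2/2 ✓ · (1,4)O 2/3 ✓
Row 2: (2,1)O 2/3 ✓ · (2,2)X 1/3 ✓ · (2,3)O 1/3 ✓ · (2,4)X 0/2 ✗
Row 3: (3,0)O 1/1 ✓ · (3,1)O 2/3 ✓ · (3,2)X 1/2 ✓ · (3,5)O 0/0 ✓
Row 4: (4,3)O 0/2 ✗ · (4,4)X 1/2 ✓
Row 5: (5,1)O 0/1 ✗ · (5,2)X 1/2 ✓ · (5,3)X 2/3 ✓ · (5,4)X 3/3 ✓ · (5,5)X 1/1 ✓
Unsatisfied: (0,2), (2,4), (4,3), (5,1) — 4 in total.

4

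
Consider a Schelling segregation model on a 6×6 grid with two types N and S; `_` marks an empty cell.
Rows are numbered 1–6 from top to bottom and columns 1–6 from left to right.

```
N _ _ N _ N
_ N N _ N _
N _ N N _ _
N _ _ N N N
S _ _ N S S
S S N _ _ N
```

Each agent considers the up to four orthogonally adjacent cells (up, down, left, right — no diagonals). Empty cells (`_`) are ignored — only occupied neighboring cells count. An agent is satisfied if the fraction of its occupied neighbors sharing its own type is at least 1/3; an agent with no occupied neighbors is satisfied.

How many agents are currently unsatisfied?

Row 1: (1,1)N 0/0 ok · (1,4)N 0/0 ok · (1,6)N 0/0 ok
Row 2: (2,2)N 1/1 ok · (2,3)N 2/2 ok · (2,5)N 0/0 ok
Row 3: (3,1)N 1/1 ok · (3,3)N 2/2 ok · (3,4)N 2/2 ok
Row 4: (4,1)N 1/2 ok · (4,4)N 3/3 ok · (4,5)N 2/3 ok · (4,6)N 1/2 ok
Row 5: (5,1)S 1/2 ok · (5,4)N 1/2 ok · (5,5)S 1/3 ok · (5,6)S 1/3 ok
Row 6: (6,1)S 2/2 ok · (6,2)S 1/2 ok · (6,3)N 0/1 unhappy · (6,6)N 0/1 unhappy
Unsatisfied: (6,3), (6,6) — 2 in total.

2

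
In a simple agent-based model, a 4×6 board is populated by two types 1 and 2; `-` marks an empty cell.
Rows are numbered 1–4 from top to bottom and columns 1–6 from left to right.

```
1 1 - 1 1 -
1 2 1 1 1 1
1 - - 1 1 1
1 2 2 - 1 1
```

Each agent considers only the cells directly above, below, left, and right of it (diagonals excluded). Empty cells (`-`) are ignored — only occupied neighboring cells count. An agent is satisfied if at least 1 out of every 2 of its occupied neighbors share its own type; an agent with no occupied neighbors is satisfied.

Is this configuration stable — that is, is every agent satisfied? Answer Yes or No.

No

Row 1: (1,1)1 2/2 ok · (1,2)1 1/2 ok · (1,4)1 2/2 ok · (1,5)1 2/2 ok
Row 2: (2,1)1 2/3 ok · (2,2)2 0/3 unhappy · (2,3)1 1/2 ok · (2,4)1 4/4 ok · (2,5)1 4/4 ok · (2,6)1 2/2 ok
Row 3: (3,1)1 2/2 ok · (3,4)1 2/2 ok · (3,5)1 4/4 ok · (3,6)1 3/3 ok
Row 4: (4,1)1 1/2 ok · (4,2)2 1/2 ok · (4,3)2 1/1 ok · (4,5)1 2/2 ok · (4,6)1 2/2 ok
For instance (2,2) has only 0/3 same-type neighbors, below 1/2.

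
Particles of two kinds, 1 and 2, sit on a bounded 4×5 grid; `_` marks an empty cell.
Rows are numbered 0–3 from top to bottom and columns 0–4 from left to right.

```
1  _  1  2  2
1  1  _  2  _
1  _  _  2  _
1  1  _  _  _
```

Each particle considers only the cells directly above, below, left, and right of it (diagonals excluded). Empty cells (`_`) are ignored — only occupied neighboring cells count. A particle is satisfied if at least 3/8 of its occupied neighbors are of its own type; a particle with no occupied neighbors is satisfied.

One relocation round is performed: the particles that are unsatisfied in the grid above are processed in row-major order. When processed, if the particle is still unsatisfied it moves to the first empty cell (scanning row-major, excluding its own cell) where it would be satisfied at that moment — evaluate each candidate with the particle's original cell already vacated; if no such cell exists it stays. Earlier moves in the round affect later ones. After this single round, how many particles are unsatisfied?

0

Initially unsatisfied (in order): (0,2).
  (0,2) → (0,1).
Resulting grid:
1 1 _ 2 2
1 1 _ 2 _
1 _ _ 2 _
1 1 _ _ _
All satisfied now.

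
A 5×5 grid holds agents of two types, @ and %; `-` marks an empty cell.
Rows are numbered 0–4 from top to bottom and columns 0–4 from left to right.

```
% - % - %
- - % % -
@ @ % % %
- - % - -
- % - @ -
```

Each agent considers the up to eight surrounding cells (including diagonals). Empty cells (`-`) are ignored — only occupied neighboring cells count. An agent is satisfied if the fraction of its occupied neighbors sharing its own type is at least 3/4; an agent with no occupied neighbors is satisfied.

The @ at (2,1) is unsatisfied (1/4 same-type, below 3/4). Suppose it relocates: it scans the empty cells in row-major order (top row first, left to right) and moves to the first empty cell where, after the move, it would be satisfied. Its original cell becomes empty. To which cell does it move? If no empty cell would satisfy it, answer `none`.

(4,4)

Vacating (2,1). Empty cells in order:
  (0,1): 0/3 same-type → still unsatisfied.
  (0,3): 0/4 same-type → still unsatisfied.
  (1,0): 1/2 same-type → still unsatisfied.
  (1,1): 1/5 same-type → still unsatisfied.
  (1,4): 0/4 same-type → still unsatisfied.
  (3,0): 1/2 same-type → still unsatisfied.
  (3,1): 1/4 same-type → still unsatisfied.
  (3,3): 1/5 same-type → still unsatisfied.
  (3,4): 1/3 same-type → still unsatisfied.
  (4,0): 0/1 same-type → still unsatisfied.
  (4,2): 1/3 same-type → still unsatisfied.
  (4,4): 1/1 same-type → satisfied — stop here.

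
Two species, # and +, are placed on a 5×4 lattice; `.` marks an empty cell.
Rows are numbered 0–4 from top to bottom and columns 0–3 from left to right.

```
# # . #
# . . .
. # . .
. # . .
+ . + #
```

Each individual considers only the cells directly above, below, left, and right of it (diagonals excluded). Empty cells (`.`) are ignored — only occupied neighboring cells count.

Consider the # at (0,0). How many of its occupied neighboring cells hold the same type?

2

Occupied neighbors of (0,0): (1,0)=#, (0,1)=#.
Same type (#): 2 of 2.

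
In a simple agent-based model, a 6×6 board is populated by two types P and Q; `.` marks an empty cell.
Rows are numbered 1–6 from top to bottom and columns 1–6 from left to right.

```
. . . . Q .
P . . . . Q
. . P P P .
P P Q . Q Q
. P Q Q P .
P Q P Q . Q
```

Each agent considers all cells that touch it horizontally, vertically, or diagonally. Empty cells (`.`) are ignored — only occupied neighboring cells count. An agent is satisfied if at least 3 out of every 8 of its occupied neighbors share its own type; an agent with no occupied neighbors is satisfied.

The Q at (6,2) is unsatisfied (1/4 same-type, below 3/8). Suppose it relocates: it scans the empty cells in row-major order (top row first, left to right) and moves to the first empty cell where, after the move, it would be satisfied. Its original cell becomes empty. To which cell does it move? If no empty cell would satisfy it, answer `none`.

Vacating (6,2). Empty cells in order:
  (1,1): 0/1 same-type → still unsatisfied.
  (1,2): 0/1 same-type → still unsatisfied.
  (1,3): 0/0 same-type → satisfied — stop here.

(1,3)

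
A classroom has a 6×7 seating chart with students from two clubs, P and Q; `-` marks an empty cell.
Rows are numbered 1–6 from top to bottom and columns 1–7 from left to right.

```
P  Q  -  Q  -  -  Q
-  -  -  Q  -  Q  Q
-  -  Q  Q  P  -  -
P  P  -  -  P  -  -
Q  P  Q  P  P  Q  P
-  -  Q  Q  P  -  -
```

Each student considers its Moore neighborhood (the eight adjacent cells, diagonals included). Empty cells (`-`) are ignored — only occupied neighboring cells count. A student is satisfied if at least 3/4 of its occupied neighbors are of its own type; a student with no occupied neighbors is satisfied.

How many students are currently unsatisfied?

(1,1)P 0/1 unhappy
(1,2)Q 0/1 unhappy
(1,4)Q 1/1 ok
(1,7)Q 2/2 ok
(2,4)Q 3/4 ok
(2,6)Q 2/3 unhappy
(2,7)Q 2/2 ok
(3,3)Q 2/3 unhappy
(3,4)Q 2/4 unhappy
(3,5)P 1/4 unhappy
(4,1)P 2/3 unhappy
(4,2)P 2/5 unhappy
(4,5)P 3/5 unhappy
(5,1)Q 0/3 unhappy
(5,2)P 2/5 unhappy
(5,3)Q 2/5 unhappy
(5,4)P 3/6 unhappy
(5,5)P 3/5 unhappy
(5,6)Q 0/4 unhappy
(5,7)P 0/1 unhappy
(6,3)Q 2/4 unhappy
(6,4)Q 2/5 unhappy
(6,5)P 2/4 unhappy
Unsatisfied: (1,1), (1,2), (2,6), (3,3), (3,4), (3,5), (4,1), (4,2), (4,5), (5,1), (5,2), (5,3), (5,4), (5,5), (5,6), (5,7), (6,3), (6,4), (6,5) — 19 in total.

19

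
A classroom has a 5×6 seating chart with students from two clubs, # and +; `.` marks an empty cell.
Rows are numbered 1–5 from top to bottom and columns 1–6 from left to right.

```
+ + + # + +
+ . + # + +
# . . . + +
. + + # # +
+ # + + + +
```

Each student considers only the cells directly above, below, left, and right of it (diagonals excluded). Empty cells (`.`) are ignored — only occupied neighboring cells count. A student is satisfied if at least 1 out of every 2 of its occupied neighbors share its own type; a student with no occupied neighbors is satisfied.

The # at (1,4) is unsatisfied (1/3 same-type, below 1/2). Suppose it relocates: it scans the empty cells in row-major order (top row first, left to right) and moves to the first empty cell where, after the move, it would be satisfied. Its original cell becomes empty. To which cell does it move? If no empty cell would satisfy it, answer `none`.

Vacating (1,4). Empty cells in order:
  (2,2): 0/3 same-type → still unsatisfied.
  (3,2): 1/2 same-type → satisfied — stop here.

(3,2)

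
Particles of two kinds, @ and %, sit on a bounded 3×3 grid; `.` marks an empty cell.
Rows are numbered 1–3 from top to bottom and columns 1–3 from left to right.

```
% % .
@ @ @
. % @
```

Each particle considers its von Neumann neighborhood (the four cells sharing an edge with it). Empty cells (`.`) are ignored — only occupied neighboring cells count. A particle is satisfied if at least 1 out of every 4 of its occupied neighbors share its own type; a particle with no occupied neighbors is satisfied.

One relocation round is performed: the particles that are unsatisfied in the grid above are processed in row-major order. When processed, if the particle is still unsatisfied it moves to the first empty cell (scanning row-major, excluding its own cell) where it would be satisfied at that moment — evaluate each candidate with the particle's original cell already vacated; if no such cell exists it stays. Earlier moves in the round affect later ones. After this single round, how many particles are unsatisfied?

Initially unsatisfied (in order): (3,2).
  (3,2) → (1,3).
Resulting grid:
% % %
@ @ @
. . @
All satisfied now.

0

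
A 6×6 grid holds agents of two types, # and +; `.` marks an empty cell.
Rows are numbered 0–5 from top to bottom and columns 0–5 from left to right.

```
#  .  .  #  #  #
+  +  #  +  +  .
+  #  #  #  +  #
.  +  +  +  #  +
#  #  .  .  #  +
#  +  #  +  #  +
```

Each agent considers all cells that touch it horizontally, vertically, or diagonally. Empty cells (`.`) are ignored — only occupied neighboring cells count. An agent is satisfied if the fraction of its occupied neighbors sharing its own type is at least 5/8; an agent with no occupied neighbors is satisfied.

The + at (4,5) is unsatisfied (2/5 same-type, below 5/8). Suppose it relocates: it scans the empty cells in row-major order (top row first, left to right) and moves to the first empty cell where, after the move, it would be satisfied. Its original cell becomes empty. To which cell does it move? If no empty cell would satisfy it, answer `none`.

(4,2)

Vacating (4,5). Empty cells in order:
  (0,1): 2/4 same-type → still unsatisfied.
  (0,2): 2/4 same-type → still unsatisfied.
  (1,5): 2/5 same-type → still unsatisfied.
  (3,0): 2/5 same-type → still unsatisfied.
  (4,2): 5/7 same-type → satisfied — stop here.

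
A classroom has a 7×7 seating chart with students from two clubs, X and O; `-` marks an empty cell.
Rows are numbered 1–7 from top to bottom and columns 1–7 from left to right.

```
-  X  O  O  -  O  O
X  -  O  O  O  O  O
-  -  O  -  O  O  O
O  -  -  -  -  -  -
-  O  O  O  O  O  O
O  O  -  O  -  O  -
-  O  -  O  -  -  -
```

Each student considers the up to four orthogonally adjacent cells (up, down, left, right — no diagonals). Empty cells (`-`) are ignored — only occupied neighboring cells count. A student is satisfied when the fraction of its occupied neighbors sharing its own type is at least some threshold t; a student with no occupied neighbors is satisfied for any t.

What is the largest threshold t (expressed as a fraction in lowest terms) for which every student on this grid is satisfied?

Row 1: (1,2)X 0/1 · (1,3)O 2/3 · (1,4)O 2/2 · (1,6)O 2/2 · (1,7)O 2/2
Row 2: (2,1)X — no occupied neighbors · (2,3)O 3/3 · (2,4)O 3/3 · (2,5)O 3/3 · (2,6)O 4/4 · (2,7)O 3/3
Row 3: (3,3)O 1/1 · (3,5)O 2/2 · (3,6)O 3/3 · (3,7)O 2/2
Row 4: (4,1)O — no occupied neighbors
Row 5: (5,2)O 2/2 · (5,3)O 2/2 · (5,4)O 3/3 · (5,5)O 2/2 · (5,6)O 3/3 · (5,7)O 1/1
Row 6: (6,1)O 1/1 · (6,2)O 3/3 · (6,4)O 2/2 · (6,6)O 1/1
Row 7: (7,2)O 1/1 · (7,4)O 1/1
The smallest same-type fraction is 0/1 at (1,2), which reduces to 0/1. Any threshold above that leaves this student unsatisfied.

0/1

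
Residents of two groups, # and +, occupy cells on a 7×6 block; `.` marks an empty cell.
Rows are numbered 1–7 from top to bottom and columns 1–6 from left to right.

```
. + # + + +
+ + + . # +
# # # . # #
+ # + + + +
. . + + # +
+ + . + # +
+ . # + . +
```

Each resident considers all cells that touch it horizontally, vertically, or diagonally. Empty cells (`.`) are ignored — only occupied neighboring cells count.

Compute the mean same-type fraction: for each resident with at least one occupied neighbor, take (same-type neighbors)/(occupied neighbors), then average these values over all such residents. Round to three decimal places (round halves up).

Row 1: (1,2)+ 3/4 · (1,3)# 0/4 · (1,4)+ 2/4 · (1,5)+ 3/4 · (1,6)+ 2/3
Row 2: (2,1)+ 2/4 · (2,2)+ 3/7 · (2,3)+ 3/6 · (2,5)# 2/6 · (2,6)+ 2/5
Row 3: (3,1)# 2/5 · (3,2)# 3/8 · (3,3)# 2/6 · (3,5)# 2/6 · (3,6)# 2/5
Row 4: (4,1)+ 0/3 · (4,2)# 3/6 · (4,3)+ 3/6 · (4,4)+ 4/7 · (4,5)+ 4/7 · (4,6)+ 2/5
Row 5: (5,3)+ 5/6 · (5,4)+ 5/7 · (5,5)# 1/8 · (5,6)+ 3/5
Row 6: (6,1)+ 2/2 · (6,2)+ 3/4 · (6,4)+ 3/6 · (6,5)# 1/7 · (6,6)+ 2/4
Row 7: (7,1)+ 2/2 · (7,3)# 0/3 · (7,4)+ 1/3 · (7,6)+ 1/2
Sum over 34 residents: 3/4 + 0/4 + 2/4 + 3/4 + 2/3 + 2/4 + 3/7 + 3/6 + 2/6 + 2/5 + 2/5 + 3/8 + 2/6 + 2/6 + 2/5 + 0/3 + 3/6 + 3/6 + 4/7 + 4/7 + 2/5 + 5/6 + 5/7 + 1/8 + 3/5 + 2/2 + 3/4 + 3/6 + 1/7 + 2/4 + 2/2 + 0/3 + 1/3 + 1/2 = 6809/420; mean = 6809/420 ÷ 34 = 6809/14280 = 0.476820… → 0.477.

0.477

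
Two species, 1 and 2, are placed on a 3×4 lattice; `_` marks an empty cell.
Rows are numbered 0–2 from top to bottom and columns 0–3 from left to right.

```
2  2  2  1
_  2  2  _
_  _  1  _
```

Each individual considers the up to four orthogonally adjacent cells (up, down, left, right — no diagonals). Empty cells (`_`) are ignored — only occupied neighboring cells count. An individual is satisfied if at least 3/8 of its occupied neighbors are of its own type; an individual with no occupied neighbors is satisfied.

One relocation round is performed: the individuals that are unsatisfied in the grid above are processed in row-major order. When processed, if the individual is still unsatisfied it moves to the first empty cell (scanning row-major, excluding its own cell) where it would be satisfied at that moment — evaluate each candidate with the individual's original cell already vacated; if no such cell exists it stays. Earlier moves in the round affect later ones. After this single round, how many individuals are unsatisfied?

0

Initially unsatisfied (in order): (0,3), (2,2).
  (0,3) → (2,0).
  (2,2) → (2,1).
Resulting grid:
2 2 2 _
_ 2 2 _
1 1 _ _
All satisfied now.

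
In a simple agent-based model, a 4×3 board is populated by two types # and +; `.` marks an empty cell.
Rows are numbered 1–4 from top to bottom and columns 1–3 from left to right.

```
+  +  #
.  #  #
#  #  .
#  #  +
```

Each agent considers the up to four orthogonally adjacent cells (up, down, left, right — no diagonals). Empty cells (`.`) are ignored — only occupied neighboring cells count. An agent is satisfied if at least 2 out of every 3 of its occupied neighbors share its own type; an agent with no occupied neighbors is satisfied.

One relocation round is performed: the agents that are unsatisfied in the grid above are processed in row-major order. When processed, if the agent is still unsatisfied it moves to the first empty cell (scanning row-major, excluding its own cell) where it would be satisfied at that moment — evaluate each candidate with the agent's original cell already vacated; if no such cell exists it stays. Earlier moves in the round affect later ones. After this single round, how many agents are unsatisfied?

Initially unsatisfied (in order): (1,2), (1,3), (4,3).
  (1,2): no empty cell satisfies it; stays.
  (1,3) → (2,1).
  (4,3): no empty cell satisfies it; stays.
Resulting grid:
+ + .
# # #
# # .
# # +
Unsatisfied now: (1,1), (1,2), (4,3).

3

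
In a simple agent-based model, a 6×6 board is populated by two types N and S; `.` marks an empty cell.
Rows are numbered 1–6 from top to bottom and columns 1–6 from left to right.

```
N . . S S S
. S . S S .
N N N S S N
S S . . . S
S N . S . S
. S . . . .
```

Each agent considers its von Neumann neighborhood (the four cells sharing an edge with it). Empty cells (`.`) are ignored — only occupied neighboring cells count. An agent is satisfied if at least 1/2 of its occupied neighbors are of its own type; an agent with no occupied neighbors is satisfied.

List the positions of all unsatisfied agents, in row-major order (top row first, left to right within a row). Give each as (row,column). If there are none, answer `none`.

(2,2), (3,6), (4,2), (5,2), (6,2)

(1,1)N 0/0 ✓
(1,4)S 2/2 ✓
(1,5)S 3/3 ✓
(1,6)S 1/1 ✓
(2,2)S 0/1 ✗
(2,4)S 3/3 ✓
(2,5)S 3/3 ✓
(3,1)N 1/2 ✓
(3,2)N 2/4 ✓
(3,3)N 1/2 ✓
(3,4)S 2/3 ✓
(3,5)S 2/3 ✓
(3,6)N 0/2 ✗
(4,1)S 2/3 ✓
(4,2)S 1/3 ✗
(4,6)S 1/2 ✓
(5,1)S 1/2 ✓
(5,2)N 0/3 ✗
(5,4)S 0/0 ✓
(5,6)S 1/1 ✓
(6,2)S 0/1 ✗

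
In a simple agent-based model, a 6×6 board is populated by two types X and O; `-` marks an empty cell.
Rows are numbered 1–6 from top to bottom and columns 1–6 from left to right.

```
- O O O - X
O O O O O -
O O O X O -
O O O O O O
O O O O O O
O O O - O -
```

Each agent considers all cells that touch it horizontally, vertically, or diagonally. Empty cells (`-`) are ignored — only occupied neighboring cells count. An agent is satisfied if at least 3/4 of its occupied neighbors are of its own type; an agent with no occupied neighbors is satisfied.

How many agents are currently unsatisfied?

(1,2)O 4/4 ok
(1,3)O 5/5 ok
(1,4)O 4/4 ok
(1,6)X 0/1 unhappy
(2,1)O 4/4 ok
(2,2)O 7/7 ok
(2,3)O 7/8 ok
(2,4)O 6/7 ok
(2,5)O 3/5 unhappy
(3,1)O 5/5 ok
(3,2)O 8/8 ok
(3,3)O 7/8 ok
(3,4)X 0/8 unhappy
(3,5)O 5/6 ok
(4,1)O 5/5 ok
(4,2)O 8/8 ok
(4,3)O 7/8 ok
(4,4)O 7/8 ok
(4,5)O 6/7 ok
(4,6)O 4/4 ok
(5,1)O 5/5 ok
(5,2)O 8/8 ok
(5,3)O 7/7 ok
(5,4)O 7/7 ok
(5,5)O 6/6 ok
(5,6)O 4/4 ok
(6,1)O 3/3 ok
(6,2)O 5/5 ok
(6,3)O 4/4 ok
(6,5)O 3/3 ok
Unsatisfied: (1,6), (2,5), (3,4) — 3 in total.

3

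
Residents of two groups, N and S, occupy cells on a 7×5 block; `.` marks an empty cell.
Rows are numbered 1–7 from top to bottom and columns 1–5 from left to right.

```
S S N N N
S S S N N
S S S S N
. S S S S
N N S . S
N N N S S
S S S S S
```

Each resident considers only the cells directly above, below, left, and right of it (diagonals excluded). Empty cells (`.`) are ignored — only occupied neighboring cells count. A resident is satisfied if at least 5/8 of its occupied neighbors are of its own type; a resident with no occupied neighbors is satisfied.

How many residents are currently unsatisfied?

9

Row 1: (1,1)S 2/2 satisfied · (1,2)S 2/3 satisfied · (1,3)N 1/3 not · (1,4)N 3/3 satisfied · (1,5)N 2/2 satisfied
Row 2: (2,1)S 3/3 satisfied · (2,2)S 4/4 satisfied · (2,3)S 2/4 not · (2,4)N 2/4 not · (2,5)N 3/3 satisfied
Row 3: (3,1)S 2/2 satisfied · (3,2)S 4/4 satisfied · (3,3)S 4/4 satisfied · (3,4)S 2/4 not · (3,5)N 1/3 not
Row 4: (4,2)S 2/3 satisfied · (4,3)S 4/4 satisfied · (4,4)S 3/3 satisfied · (4,5)S 2/3 satisfied
Row 5: (5,1)N 2/2 satisfied · (5,2)N 2/4 not · (5,3)S 1/3 not · (5,5)S 2/2 satisfied
Row 6: (6,1)N 2/3 satisfied · (6,2)N 3/4 satisfied · (6,3)N 1/4 not · (6,4)S 2/3 satisfied · (6,5)S 3/3 satisfied
Row 7: (7,1)S 1/2 not · (7,2)S 2/3 satisfied · (7,3)S 2/3 satisfied · (7,4)S 3/3 satisfied · (7,5)S 2/2 satisfied
Unsatisfied: (1,3), (2,3), (2,4), (3,4), (3,5), (5,2), (5,3), (6,3), (7,1) — 9 in total.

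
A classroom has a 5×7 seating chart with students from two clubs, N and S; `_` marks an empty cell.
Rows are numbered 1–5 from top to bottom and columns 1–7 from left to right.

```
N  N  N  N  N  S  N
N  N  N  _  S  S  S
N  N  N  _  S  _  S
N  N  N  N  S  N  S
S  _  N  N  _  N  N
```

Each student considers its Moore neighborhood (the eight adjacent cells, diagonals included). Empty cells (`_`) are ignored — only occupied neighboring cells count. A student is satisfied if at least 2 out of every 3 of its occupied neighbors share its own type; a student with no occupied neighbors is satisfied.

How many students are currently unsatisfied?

10

Row 1: (1,1)N 3/3 satisfied · (1,2)N 5/5 satisfied · (1,3)N 4/4 satisfied · (1,4)N 3/4 satisfied · (1,5)N 1/4 not · (1,6)S 3/5 not · (1,7)N 0/3 not
Row 2: (2,1)N 5/5 satisfied · (2,2)N 8/8 satisfied · (2,3)N 6/6 satisfied · (2,5)S 3/5 not · (2,6)S 5/7 satisfied · (2,7)S 3/4 satisfied
Row 3: (3,1)N 5/5 satisfied · (3,2)N 8/8 satisfied · (3,3)N 6/6 satisfied · (3,5)S 3/5 not · (3,7)S 3/4 satisfied
Row 4: (4,1)N 3/4 satisfied · (4,2)N 6/7 satisfied · (4,3)N 6/6 satisfied · (4,4)N 4/6 satisfied · (4,5)S 1/5 not · (4,6)N 2/6 not · (4,7)S 1/4 not
Row 5: (5,1)S 0/2 not · (5,3)N 4/4 satisfied · (5,4)N 3/4 satisfied · (5,6)N 2/4 not · (5,7)N 2/3 satisfied
Unsatisfied: (1,5), (1,6), (1,7), (2,5), (3,5), (4,5), (4,6), (4,7), (5,1), (5,6) — 10 in total.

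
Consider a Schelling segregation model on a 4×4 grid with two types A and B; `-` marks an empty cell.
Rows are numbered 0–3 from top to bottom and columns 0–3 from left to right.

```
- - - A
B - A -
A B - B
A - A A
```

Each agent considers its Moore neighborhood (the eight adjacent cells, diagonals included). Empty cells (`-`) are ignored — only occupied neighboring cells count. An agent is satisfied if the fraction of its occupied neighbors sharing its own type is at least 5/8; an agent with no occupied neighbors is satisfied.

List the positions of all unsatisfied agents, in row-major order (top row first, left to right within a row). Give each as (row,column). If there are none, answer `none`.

Row 0: (0,3)A 1/1 satisfied
Row 1: (1,0)B 1/2 not · (1,2)A 1/3 not
Row 2: (2,0)A 1/3 not · (2,1)B 1/5 not · (2,3)B 0/3 not
Row 3: (3,0)A 1/2 not · (3,2)A 1/3 not · (3,3)A 1/2 not

(1,0), (1,2), (2,0), (2,1), (2,3), (3,0), (3,2), (3,3)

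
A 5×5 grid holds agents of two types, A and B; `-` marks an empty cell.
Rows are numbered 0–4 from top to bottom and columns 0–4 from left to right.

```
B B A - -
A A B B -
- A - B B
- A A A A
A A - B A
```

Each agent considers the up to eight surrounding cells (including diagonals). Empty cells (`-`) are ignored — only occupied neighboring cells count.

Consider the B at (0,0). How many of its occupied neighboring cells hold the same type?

Occupied neighbors of (0,0): (0,1)=B, (1,0)=A, (1,1)=A.
Same type (B): 1 of 3.

1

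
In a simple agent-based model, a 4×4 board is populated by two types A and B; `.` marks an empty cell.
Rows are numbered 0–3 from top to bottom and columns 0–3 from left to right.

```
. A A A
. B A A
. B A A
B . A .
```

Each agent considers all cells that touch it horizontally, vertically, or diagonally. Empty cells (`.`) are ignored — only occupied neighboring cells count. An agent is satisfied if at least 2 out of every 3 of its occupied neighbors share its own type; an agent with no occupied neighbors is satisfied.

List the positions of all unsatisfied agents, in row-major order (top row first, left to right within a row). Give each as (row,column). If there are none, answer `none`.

(1,1), (2,1)

(0,1)A 2/3 ✓
(0,2)A 4/5 ✓
(0,3)A 3/3 ✓
(1,1)B 1/5 ✗
(1,2)A 6/8 ✓
(1,3)A 5/5 ✓
(2,1)B 2/5 ✗
(2,2)A 4/6 ✓
(2,3)A 4/4 ✓
(3,0)B 1/1 ✓
(3,2)A 2/3 ✓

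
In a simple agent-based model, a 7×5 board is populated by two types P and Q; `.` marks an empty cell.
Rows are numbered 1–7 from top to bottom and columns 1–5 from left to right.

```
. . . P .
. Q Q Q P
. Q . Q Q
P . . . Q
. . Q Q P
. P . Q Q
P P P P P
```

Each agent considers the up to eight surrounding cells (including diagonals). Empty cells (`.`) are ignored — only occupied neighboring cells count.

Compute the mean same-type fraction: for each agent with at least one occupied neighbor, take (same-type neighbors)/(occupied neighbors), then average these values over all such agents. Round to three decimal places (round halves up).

(1,4)P 1/3
(2,2)Q 2/2
(2,3)Q 4/5
(2,4)Q 3/5
(2,5)P 1/4
(3,2)Q 2/3
(3,4)Q 4/5
(3,5)Q 3/4
(4,1)P 0/1
(4,5)Q 3/4
(5,3)Q 2/3
(5,4)Q 4/5
(5,5)P 0/4
(6,2)P 3/4
(6,4)Q 3/7
(6,5)Q 2/5
(7,1)P 2/2
(7,2)P 3/3
(7,3)P 3/4
(7,4)P 2/4
(7,5)P 1/3
Sum over 21 agents: 1/3 + 2/2 + 4/5 + 3/5 + 1/4 + 2/3 + 4/5 + 3/4 + 0/1 + 3/4 + 2/3 + 4/5 + 0/4 + 3/4 + 3/7 + 2/5 + 2/2 + 3/3 + 3/4 + 2/4 + 1/3 = 1761/140; mean = 1761/140 ÷ 21 = 587/980 = 0.598979… → 0.599.

0.599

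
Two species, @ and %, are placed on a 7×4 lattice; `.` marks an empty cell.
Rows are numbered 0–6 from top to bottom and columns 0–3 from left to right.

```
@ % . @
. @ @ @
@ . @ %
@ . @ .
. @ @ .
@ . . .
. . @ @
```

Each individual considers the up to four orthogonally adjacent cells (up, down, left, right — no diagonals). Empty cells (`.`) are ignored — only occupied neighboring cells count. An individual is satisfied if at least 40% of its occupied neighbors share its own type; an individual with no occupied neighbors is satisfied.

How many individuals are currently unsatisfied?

Row 0: (0,0)@ 0/1 unhappy · (0,1)% 0/2 unhappy · (0,3)@ 1/1 ok
Row 1: (1,1)@ 1/2 ok · (1,2)@ 3/3 ok · (1,3)@ 2/3 ok
Row 2: (2,0)@ 1/1 ok · (2,2)@ 2/3 ok · (2,3)% 0/2 unhappy
Row 3: (3,0)@ 1/1 ok · (3,2)@ 2/2 ok
Row 4: (4,1)@ 1/1 ok · (4,2)@ 2/2 ok
Row 5: (5,0)@ 0/0 ok
Row 6: (6,2)@ 1/1 ok · (6,3)@ 1/1 ok
Unsatisfied: (0,0), (0,1), (2,3) — 3 in total.

3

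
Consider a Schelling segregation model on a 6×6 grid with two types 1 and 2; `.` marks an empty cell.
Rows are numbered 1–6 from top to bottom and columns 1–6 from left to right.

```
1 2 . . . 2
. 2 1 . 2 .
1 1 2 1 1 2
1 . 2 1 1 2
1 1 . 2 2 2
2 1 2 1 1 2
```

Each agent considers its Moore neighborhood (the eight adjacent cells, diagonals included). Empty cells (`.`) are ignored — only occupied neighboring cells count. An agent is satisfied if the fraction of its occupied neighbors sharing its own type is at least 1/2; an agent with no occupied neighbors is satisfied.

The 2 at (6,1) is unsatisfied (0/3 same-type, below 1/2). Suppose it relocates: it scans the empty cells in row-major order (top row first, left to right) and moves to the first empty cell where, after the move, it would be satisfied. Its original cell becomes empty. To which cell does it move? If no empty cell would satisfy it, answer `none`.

Vacating (6,1). Empty cells in order:
  (1,3): 2/3 same-type → satisfied — stop here.

(1,3)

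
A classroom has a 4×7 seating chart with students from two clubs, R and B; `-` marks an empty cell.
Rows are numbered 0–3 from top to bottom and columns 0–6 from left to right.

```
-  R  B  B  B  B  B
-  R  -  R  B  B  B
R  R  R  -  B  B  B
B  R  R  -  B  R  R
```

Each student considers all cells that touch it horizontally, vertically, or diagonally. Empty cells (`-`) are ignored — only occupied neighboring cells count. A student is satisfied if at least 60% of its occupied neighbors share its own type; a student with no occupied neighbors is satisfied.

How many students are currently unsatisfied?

Row 0: (0,1)R 1/2 ✗ · (0,2)B 1/4 ✗ · (0,3)B 3/4 ✓ · (0,4)B 4/5 ✓ · (0,5)B 5/5 ✓ · (0,6)B 3/3 ✓
Row 1: (1,1)R 4/5 ✓ · (1,3)R 1/6 ✗ · (1,4)B 6/7 ✓ · (1,5)B 8/8 ✓ · (1,6)B 5/5 ✓
Row 2: (2,0)R 3/4 ✓ · (2,1)R 5/6 ✓ · (2,2)R 5/5 ✓ · (2,4)B 4/6 ✓ · (2,5)B 6/8 ✓ · (2,6)B 3/5 ✓
Row 3: (3,0)B 0/3 ✗ · (3,1)R 4/5 ✓ · (3,2)R 3/3 ✓ · (3,4)B 2/3 ✓ · (3,5)R 1/5 ✗ · (3,6)R 1/3 ✗
Unsatisfied: (0,1), (0,2), (1,3), (3,0), (3,5), (3,6) — 6 in total.

6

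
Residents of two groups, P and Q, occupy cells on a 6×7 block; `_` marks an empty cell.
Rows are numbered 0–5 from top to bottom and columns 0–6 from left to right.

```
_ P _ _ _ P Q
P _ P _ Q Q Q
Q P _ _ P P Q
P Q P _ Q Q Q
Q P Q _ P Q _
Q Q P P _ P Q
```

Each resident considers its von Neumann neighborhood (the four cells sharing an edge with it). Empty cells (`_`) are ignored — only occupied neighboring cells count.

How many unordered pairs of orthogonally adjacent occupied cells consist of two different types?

25

Scan each occupied cell's neighbors to the right and below so each pair is counted once.
Row 0: P(0,5)–Q(0,6)≠ P(0,5)–Q(1,5)≠ Q(0,6)–Q(1,6)=  → 2/3 unlike.
Row 1: P(1,0)–Q(2,0)≠ Q(1,4)–Q(1,5)= Q(1,4)–P(2,4)≠ Q(1,5)–Q(1,6)= Q(1,5)–P(2,5)≠ Q(1,6)–Q(2,6)=  → 3/6 unlike.
Row 2: Q(2,0)–P(2,1)≠ Q(2,0)–P(3,0)≠ P(2,1)–Q(3,1)≠ P(2,4)–P(2,5)= P(2,4)–Q(3,4)≠ P(2,5)–Q(2,6)≠ P(2,5)–Q(3,5)≠ Q(2,6)–Q(3,6)=  → 6/8 unlike.
Row 3: P(3,0)–Q(3,1)≠ P(3,0)–Q(4,0)≠ Q(3,1)–P(3,2)≠ Q(3,1)–P(4,1)≠ P(3,2)–Q(4,2)≠ Q(3,4)–Q(3,5)= Q(3,4)–P(4,4)≠ Q(3,5)–Q(3,6)= Q(3,5)–Q(4,5)=  → 6/9 unlike.
Row 4: Q(4,0)–P(4,1)≠ Q(4,0)–Q(5,0)= P(4,1)–Q(4,2)≠ P(4,1)–Q(5,1)≠ Q(4,2)–P(5,2)≠ P(4,4)–Q(4,5)≠ Q(4,5)–P(5,5)≠  → 6/7 unlike.
Row 5: Q(5,0)–Q(5,1)= Q(5,1)–P(5,2)≠ P(5,2)–P(5,3)= P(5,5)–Q(5,6)≠  → 2/4 unlike.
Total adjacent occupied pairs: 37; unlike-type pairs: 25.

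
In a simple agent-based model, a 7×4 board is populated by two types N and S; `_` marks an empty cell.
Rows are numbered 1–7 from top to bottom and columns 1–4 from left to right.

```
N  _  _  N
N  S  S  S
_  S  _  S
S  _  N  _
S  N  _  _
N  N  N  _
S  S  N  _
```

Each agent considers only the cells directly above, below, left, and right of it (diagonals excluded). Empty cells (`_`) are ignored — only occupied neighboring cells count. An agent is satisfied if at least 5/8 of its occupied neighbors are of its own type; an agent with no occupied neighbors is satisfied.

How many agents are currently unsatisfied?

(1,1)N 1/1 ok
(1,4)N 0/1 unhappy
(2,1)N 1/2 unhappy
(2,2)S 2/3 ok
(2,3)S 2/2 ok
(2,4)S 2/3 ok
(3,2)S 1/1 ok
(3,4)S 1/1 ok
(4,1)S 1/1 ok
(4,3)N 0/0 ok
(5,1)S 1/3 unhappy
(5,2)N 1/2 unhappy
(6,1)N 1/3 unhappy
(6,2)N 3/4 ok
(6,3)N 2/2 ok
(7,1)S 1/2 unhappy
(7,2)S 1/3 unhappy
(7,3)N 1/2 unhappy
Unsatisfied: (1,4), (2,1), (5,1), (5,2), (6,1), (7,1), (7,2), (7,3) — 8 in total.

8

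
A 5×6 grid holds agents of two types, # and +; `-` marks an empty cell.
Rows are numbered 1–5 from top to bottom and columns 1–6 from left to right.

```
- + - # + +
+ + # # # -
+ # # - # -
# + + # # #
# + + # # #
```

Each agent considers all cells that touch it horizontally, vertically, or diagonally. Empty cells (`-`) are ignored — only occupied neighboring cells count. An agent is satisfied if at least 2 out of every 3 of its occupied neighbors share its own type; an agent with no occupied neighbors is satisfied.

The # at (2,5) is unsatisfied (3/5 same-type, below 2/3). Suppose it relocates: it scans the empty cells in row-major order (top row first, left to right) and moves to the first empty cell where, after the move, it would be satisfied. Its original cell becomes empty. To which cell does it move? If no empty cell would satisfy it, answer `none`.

Vacating (2,5). Empty cells in order:
  (1,1): 0/3 same-type → still unsatisfied.
  (1,3): 3/5 same-type → still unsatisfied.
  (2,6): 1/3 same-type → still unsatisfied.
  (3,4): 6/7 same-type → satisfied — stop here.

(3,4)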